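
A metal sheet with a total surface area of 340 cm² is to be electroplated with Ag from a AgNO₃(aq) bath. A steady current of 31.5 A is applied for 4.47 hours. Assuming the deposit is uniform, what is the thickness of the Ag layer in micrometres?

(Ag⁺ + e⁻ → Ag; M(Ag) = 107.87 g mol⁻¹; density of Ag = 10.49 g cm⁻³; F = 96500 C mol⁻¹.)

1590 μm

Q = I·t = 31.50 × 16092 = 506900 C; n(e⁻) = 5.253 mol.
n(Ag) = n(e⁻)/1 = 5.253 mol, so m = 5.253 × 107.87 = 566.6 g.
Volume = m/ρ = 566.6 / 10.49 = 54.02 cm³.
Thickness = V/A = 54.02 / 340 = 0.159 cm = 1590 μm.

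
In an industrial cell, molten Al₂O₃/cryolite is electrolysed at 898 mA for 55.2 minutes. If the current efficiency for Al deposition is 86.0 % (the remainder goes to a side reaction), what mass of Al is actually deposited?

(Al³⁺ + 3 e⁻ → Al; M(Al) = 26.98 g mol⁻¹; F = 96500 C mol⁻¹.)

0.238 g

Q = I·t = 0.8980 × 3312.0 = 2974 C.
n(e⁻) = 2974/96500 = 0.03082 mol; theoretically n(Al) = 0.03082/3 = 0.01027 mol, m_theo = 0.2772 g.
At 86.0 % efficiency, m_actual = 0.860 × 0.2772 = 0.238 g.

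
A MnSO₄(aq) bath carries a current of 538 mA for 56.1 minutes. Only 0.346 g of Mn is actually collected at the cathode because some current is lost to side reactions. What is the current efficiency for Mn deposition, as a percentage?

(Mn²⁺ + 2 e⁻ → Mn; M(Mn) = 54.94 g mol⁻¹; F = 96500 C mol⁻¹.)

67.1 %

Q = I·t = 0.5380 × 3366.0 = 1811 C; n(e⁻) = 1811/96500 = 0.01877 mol.
Theoretical n(Mn) = n(e⁻)/2 = 0.009383 mol, i.e. m_theo = 0.009383 × 54.94 = 0.5155 g.
Efficiency = m_actual / m_theo = 0.346 / 0.5155 = 67.1 %.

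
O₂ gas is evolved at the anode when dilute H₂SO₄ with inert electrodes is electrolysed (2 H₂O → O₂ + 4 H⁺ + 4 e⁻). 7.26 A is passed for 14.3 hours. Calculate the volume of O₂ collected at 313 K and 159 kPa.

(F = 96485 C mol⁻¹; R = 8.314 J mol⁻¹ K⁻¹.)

Q = I·t = 7.260 A × 51480 s = 373700 C.
n(e⁻) = Q/F = 373700 / 96485 = 3.874 mol.
4 electrons are transferred per O₂ molecule, so n(O₂) = 3.874 / 4 = 0.9684 mol.
V = nRT/P = (0.9684 × 8.314 × 313) / (159 × 10³ Pa) = 0.0158 m³ = 15.8 L.

15.8 L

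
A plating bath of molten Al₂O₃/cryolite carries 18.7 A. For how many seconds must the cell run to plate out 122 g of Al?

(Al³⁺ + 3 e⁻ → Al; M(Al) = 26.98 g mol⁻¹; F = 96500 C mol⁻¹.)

70000 s

n(Al) = m/M = 122 / 26.98 = 4.522 mol.
Each Al atom requires 3 electrons, so n(e⁻) = 3 × 4.522 = 13.57 mol.
Q = n(e⁻)·F = 13.57 × 96500 = 1309000 C.
t = Q/I = 1309000 / 18.70 A = 70000 s.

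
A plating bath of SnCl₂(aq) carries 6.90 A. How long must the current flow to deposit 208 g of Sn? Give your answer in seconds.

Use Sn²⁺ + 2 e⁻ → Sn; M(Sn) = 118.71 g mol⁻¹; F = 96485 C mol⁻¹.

49000 s

n(Sn) = m/M = 208 / 118.71 = 1.752 mol.
Each Sn atom requires 2 electrons, so n(e⁻) = 2 × 1.752 = 3.504 mol.
Q = n(e⁻)·F = 3.504 × 96485 = 338100 C.
t = Q/I = 338100 / 6.900 A = 49000 s.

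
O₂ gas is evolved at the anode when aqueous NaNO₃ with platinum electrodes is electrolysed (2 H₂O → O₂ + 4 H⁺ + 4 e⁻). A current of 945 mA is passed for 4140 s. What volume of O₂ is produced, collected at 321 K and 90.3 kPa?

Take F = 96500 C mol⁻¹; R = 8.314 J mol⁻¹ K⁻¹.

Q = I·t = 0.9450 A × 4140.0 s = 3912 C.
n(e⁻) = Q/F = 3912 / 96500 = 0.04054 mol.
4 electrons are transferred per O₂ molecule, so n(O₂) = 0.04054 / 4 = 0.01014 mol.
V = nRT/P = (0.01014 × 8.314 × 321) / (90.3 × 10³ Pa) = 3.00 × 10⁻⁴ m³ = 0.300 L.

0.300 L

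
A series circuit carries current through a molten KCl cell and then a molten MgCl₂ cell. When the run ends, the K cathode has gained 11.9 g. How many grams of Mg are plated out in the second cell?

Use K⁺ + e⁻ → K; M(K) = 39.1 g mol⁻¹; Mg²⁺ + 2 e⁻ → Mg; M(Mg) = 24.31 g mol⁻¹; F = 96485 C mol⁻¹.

3.70 g

n(K) = 11.9 / 39.1 = 0.3043 mol.
Since K⁺ + e⁻ → K, n(e⁻) passed = 1 × 0.3043 = 0.3043 mol.
Cells in series carry the same charge, so the same 0.3043 mol of electrons passes through cell 2.
Mg²⁺ + 2 e⁻ → Mg, so n(Mg) = 0.3043 / 2 = 0.1522 mol.
m(Mg) = 0.1522 × 24.31 = 3.70 g.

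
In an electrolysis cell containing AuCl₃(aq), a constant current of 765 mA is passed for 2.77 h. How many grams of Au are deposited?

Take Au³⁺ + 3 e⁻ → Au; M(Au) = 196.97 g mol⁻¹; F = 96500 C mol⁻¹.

Q = I·t = 0.7650 A × 9972.0 s = 7629 C.
n(e⁻) = Q/F = 7629 / 96500 = 0.07905 mol.
Au³⁺ + 3 e⁻ → Au, so n(Au) = n(e⁻)/3 = 0.02635 mol.
m = n·M = 0.02635 × 196.97 = 5.19 g.

5.19 g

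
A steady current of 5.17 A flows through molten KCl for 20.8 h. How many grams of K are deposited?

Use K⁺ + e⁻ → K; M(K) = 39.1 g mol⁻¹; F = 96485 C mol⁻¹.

Q = I·t = 5.170 A × 74880 s = 387100 C.
n(e⁻) = Q/F = 387100 / 96485 = 4.012 mol.
K⁺ + e⁻ → K, so n(K) = n(e⁻)/1 = 4.012 mol.
m = n·M = 4.012 × 39.1 = 157 g.

157 g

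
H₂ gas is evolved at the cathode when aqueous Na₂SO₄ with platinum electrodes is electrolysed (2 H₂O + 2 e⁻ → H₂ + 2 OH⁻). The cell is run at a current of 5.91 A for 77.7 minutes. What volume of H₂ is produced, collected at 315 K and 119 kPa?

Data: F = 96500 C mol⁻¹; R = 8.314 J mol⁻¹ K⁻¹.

3.14 L

Q = I·t = 5.910 A × 4662.0 s = 27550 C.
n(e⁻) = Q/F = 27550 / 96500 = 0.2855 mol.
2 electrons are transferred per H₂ molecule, so n(H₂) = 0.2855 / 2 = 0.1428 mol.
V = nRT/P = (0.1428 × 8.314 × 315) / (119 × 10³ Pa) = 0.00314 m³ = 3.14 L.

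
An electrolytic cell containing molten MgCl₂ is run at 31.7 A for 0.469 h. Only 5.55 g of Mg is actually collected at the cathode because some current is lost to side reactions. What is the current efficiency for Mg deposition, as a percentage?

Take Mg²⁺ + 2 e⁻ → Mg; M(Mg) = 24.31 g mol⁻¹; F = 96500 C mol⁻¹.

82.3 %

Q = I·t = 31.70 × 1688.4 = 53520 C; n(e⁻) = 53520/96500 = 0.5546 mol.
Theoretical n(Mg) = n(e⁻)/2 = 0.2773 mol, i.e. m_theo = 0.2773 × 24.31 = 6.742 g.
Efficiency = m_actual / m_theo = 5.55 / 6.742 = 82.3 %.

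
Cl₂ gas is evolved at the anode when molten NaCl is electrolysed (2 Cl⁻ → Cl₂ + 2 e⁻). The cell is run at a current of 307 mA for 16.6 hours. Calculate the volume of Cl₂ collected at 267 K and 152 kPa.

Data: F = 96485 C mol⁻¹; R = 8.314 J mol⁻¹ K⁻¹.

1.39 L

Q = I·t = 0.3070 A × 59760 s = 18350 C.
n(e⁻) = Q/F = 18350 / 96485 = 0.1901 mol.
2 electrons are transferred per Cl₂ molecule, so n(Cl₂) = 0.1901 / 2 = 0.09507 mol.
V = nRT/P = (0.09507 × 8.314 × 267) / (152 × 10³ Pa) = 0.00139 m³ = 1.39 L.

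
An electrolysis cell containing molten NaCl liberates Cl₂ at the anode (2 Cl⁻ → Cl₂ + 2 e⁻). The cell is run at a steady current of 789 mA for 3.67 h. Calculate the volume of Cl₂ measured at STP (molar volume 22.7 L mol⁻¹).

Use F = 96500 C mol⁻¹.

Q = I·t = 0.7890 A × 13212 s = 10420 C.
n(e⁻) = Q/F = 10420 / 96500 = 0.1080 mol.
2 electrons are transferred per Cl₂ molecule, so n(Cl₂) = 0.1080 / 2 = 0.05401 mol.
V = n × V_m = 0.05401 × 22.7 = 1.23 L.

1.23 L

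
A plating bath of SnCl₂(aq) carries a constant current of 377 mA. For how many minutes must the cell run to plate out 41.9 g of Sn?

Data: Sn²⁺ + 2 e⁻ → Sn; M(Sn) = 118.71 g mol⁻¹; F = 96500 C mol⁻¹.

n(Sn) = m/M = 41.9 / 118.71 = 0.3530 mol.
Each Sn atom requires 2 electrons, so n(e⁻) = 2 × 0.3530 = 0.7059 mol.
Q = n(e⁻)·F = 0.7059 × 96500 = 68120 C.
t = Q/I = 68120 / 0.3770 A = 180700 s = 3010 min.

3010 min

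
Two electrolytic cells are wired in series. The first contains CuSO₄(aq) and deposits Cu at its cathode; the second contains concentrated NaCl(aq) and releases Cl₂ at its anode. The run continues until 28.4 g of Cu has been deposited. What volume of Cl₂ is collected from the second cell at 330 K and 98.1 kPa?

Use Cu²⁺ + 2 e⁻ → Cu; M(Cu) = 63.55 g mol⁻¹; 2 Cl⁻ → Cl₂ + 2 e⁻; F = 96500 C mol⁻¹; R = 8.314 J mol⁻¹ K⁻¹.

12.5 L

n(Cu) = 28.4 / 63.55 = 0.4469 mol, so n(e⁻) = 2 × 0.4469 = 0.8938 mol.
The cells are in series, so the same 0.8938 mol of electrons passes through the second cell.
2 Cl⁻ → Cl₂ + 2 e⁻ — 2 mol e⁻ per mol Cl₂, so n(Cl₂) = 0.8938/2 = 0.4469 mol.
V = nRT/P = (0.4469 × 8.314 × 330) / (98.1 × 10³) = 0.0125 m³ = 12.5 L.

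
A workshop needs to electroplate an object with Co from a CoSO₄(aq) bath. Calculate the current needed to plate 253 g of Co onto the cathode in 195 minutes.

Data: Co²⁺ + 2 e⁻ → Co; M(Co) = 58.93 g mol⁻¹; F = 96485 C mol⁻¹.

70.8 A

n(Co) = 253 / 58.93 = 4.293 mol.
n(e⁻) = 2 × 4.293 = 8.586 mol.
Q = n(e⁻)·F = 8.586 × 96485 = 828500 C.
I = Q/t = 828500 / 11700 s = 70.8 A.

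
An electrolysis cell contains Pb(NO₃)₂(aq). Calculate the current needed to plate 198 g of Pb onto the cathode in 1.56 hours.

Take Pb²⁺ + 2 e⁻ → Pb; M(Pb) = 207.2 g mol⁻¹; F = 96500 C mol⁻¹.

n(Pb) = 198 / 207.2 = 0.9556 mol.
n(e⁻) = 2 × 0.9556 = 1.911 mol.
Q = n(e⁻)·F = 1.911 × 96500 = 184400 C.
I = Q/t = 184400 / 5616.0 s = 32.8 A.

32.8 A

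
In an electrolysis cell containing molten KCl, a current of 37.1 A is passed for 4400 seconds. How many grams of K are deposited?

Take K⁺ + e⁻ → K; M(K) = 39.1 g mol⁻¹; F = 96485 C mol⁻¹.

Q = I·t = 37.10 A × 4400.0 s = 163200 C.
n(e⁻) = Q/F = 163200 / 96485 = 1.692 mol.
K⁺ + e⁻ → K, so n(K) = n(e⁻)/1 = 1.692 mol.
m = n·M = 1.692 × 39.1 = 66.2 g.

66.2 g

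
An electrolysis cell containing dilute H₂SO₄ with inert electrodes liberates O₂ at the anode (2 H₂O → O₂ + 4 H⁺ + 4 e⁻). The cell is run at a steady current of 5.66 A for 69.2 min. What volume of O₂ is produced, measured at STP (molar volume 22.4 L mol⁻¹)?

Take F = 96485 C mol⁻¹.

1.36 L

Q = I·t = 5.660 A × 4152.0 s = 23500 C.
n(e⁻) = Q/F = 23500 / 96485 = 0.2436 mol.
4 electrons are transferred per O₂ molecule, so n(O₂) = 0.2436 / 4 = 0.06089 mol.
V = n × V_m = 0.06089 × 22.4 = 1.36 L.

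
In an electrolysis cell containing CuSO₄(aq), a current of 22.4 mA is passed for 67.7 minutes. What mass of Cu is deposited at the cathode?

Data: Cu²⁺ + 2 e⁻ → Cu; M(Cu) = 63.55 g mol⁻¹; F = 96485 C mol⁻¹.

0.0300 g

Q = I·t = 0.02240 A × 4062.0 s = 90.99 C.
n(e⁻) = Q/F = 90.99 / 96485 = 0.0009430 mol.
Cu²⁺ + 2 e⁻ → Cu, so n(Cu) = n(e⁻)/2 = 0.0004715 mol.
m = n·M = 0.0004715 × 63.55 = 0.0300 g.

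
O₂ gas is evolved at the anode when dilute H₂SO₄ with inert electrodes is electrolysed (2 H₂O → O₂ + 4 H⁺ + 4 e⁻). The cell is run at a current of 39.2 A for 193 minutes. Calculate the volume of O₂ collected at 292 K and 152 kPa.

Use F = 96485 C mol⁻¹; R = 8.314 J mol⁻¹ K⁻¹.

18.8 L

Q = I·t = 39.20 A × 11580 s = 453900 C.
n(e⁻) = Q/F = 453900 / 96485 = 4.705 mol.
4 electrons are transferred per O₂ molecule, so n(O₂) = 4.705 / 4 = 1.176 mol.
V = nRT/P = (1.176 × 8.314 × 292) / (152 × 10³ Pa) = 0.0188 m³ = 18.8 L.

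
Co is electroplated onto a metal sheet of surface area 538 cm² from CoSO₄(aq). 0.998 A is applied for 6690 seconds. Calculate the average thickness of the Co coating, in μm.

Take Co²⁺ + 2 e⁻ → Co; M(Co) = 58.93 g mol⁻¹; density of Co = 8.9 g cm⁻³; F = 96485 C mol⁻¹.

Q = I·t = 0.9980 × 6690.0 = 6677 C; n(e⁻) = 0.06920 mol.
n(Co) = n(e⁻)/2 = 0.03460 mol, so m = 0.03460 × 58.93 = 2.039 g.
Volume = m/ρ = 2.039 / 8.9 = 0.2291 cm³.
Thickness = V/A = 0.2291 / 538 = 4.26 × 10⁻⁴ cm = 4.26 μm.

4.26 μm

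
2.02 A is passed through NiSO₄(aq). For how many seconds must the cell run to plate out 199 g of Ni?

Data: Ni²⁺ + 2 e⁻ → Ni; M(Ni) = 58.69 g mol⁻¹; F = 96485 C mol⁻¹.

3.24 × 10⁵ s

n(Ni) = m/M = 199 / 58.69 = 3.391 mol.
Each Ni atom requires 2 electrons, so n(e⁻) = 2 × 3.391 = 6.781 mol.
Q = n(e⁻)·F = 6.781 × 96485 = 654300 C.
t = Q/I = 654300 / 2.020 A = 323900 s.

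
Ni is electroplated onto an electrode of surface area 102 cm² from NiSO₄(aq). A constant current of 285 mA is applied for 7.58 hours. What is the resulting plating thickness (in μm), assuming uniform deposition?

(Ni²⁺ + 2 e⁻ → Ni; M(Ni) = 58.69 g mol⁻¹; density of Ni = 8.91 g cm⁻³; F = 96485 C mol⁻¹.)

Q = I·t = 0.2850 × 27288 = 7777 C; n(e⁻) = 0.08060 mol.
n(Ni) = n(e⁻)/2 = 0.04030 mol, so m = 0.04030 × 58.69 = 2.365 g.
Volume = m/ρ = 2.365 / 8.91 = 0.2655 cm³.
Thickness = V/A = 0.2655 / 102 = 0.00260 cm = 26.0 μm.

26.0 μm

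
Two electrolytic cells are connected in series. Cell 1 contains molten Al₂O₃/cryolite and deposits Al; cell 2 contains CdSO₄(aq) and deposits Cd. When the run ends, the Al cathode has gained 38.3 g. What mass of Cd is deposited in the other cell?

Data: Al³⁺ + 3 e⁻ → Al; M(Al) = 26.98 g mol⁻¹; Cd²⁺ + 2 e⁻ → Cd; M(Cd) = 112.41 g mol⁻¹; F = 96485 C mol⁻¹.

n(Al) = 38.3 / 26.98 = 1.420 mol.
Since Al³⁺ + 3 e⁻ → Al, n(e⁻) passed = 3 × 1.420 = 4.259 mol.
Cells in series carry the same charge, so the same 4.259 mol of electrons passes through cell 2.
Cd²⁺ + 2 e⁻ → Cd, so n(Cd) = 4.259 / 2 = 2.129 mol.
m(Cd) = 2.129 × 112.41 = 239 g.

239 g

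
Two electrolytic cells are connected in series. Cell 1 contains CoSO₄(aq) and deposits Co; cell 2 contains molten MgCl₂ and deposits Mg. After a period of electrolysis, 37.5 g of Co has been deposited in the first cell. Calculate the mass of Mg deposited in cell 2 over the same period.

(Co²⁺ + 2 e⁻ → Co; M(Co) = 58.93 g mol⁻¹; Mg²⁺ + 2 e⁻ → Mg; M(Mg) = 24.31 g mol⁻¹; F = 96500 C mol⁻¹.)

n(Co) = 37.5 / 58.93 = 0.6363 mol.
Since Co²⁺ + 2 e⁻ → Co, n(e⁻) passed = 2 × 0.6363 = 1.273 mol.
Cells in series carry the same charge, so the same 1.273 mol of electrons passes through cell 2.
Mg²⁺ + 2 e⁻ → Mg, so n(Mg) = 1.273 / 2 = 0.6363 mol.
m(Mg) = 0.6363 × 24.31 = 15.5 g.

15.5 g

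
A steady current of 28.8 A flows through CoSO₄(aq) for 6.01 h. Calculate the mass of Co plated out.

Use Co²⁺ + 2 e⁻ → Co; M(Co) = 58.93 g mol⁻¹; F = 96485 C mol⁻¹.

Q = I·t = 28.80 A × 21636 s = 623100 C.
n(e⁻) = Q/F = 623100 / 96485 = 6.458 mol.
Co²⁺ + 2 e⁻ → Co, so n(Co) = n(e⁻)/2 = 3.229 mol.
m = n·M = 3.229 × 58.93 = 190 g.

190 g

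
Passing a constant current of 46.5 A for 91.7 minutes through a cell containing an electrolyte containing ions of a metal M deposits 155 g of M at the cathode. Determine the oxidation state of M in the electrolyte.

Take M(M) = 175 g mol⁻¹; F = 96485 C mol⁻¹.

+3

Q = I·t = 46.50 A × 5502.0 s = 255800 C, so n(e⁻) = 255800/96485 = 2.652 mol.
n(M) deposited = 155 / 175 = 0.8857 mol.
Electrons per atom = n(e⁻)/n(M) = 2.652 / 0.8857 = 2.99 ≈ 3, so the ion is M³⁺.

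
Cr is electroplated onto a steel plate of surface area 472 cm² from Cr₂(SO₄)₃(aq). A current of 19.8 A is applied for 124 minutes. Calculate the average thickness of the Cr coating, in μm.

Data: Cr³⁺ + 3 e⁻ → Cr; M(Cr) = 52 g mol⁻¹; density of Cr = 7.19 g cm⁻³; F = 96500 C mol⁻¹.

Q = I·t = 19.80 × 7440.0 = 147300 C; n(e⁻) = 1.527 mol.
n(Cr) = n(e⁻)/3 = 0.5088 mol, so m = 0.5088 × 52 = 26.46 g.
Volume = m/ρ = 26.46 / 7.19 = 3.680 cm³.
Thickness = V/A = 3.680 / 472 = 0.00780 cm = 78.0 μm.

78.0 μm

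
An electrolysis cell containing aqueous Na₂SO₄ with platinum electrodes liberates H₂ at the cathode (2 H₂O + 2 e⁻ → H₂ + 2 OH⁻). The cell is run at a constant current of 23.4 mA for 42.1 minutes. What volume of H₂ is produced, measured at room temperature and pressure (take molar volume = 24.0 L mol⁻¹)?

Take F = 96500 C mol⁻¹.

0.00735 L

Q = I·t = 0.02340 A × 2526.0 s = 59.11 C.
n(e⁻) = Q/F = 59.11 / 96500 = 0.0006125 mol.
2 electrons are transferred per H₂ molecule, so n(H₂) = 0.0006125 / 2 = 0.0003063 mol.
V = n × V_m = 0.0003063 × 24.0 = 0.00735 L.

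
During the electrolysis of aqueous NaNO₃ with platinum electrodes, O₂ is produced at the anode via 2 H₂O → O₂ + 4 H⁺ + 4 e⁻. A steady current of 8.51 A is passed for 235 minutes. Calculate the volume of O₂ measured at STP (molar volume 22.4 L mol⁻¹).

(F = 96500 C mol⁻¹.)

Q = I·t = 8.510 A × 14100 s = 120000 C.
n(e⁻) = Q/F = 120000 / 96500 = 1.243 mol.
4 electrons are transferred per O₂ molecule, so n(O₂) = 1.243 / 4 = 0.3109 mol.
V = n × V_m = 0.3109 × 22.4 = 6.96 L.

6.96 L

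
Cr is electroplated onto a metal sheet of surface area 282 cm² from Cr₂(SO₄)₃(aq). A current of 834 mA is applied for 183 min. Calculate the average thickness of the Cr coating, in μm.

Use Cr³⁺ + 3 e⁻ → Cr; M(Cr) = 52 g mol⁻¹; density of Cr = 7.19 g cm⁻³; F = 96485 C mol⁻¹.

Q = I·t = 0.8340 × 10980 = 9157 C; n(e⁻) = 0.09491 mol.
n(Cr) = n(e⁻)/3 = 0.03164 mol, so m = 0.03164 × 52 = 1.645 g.
Volume = m/ρ = 1.645 / 7.19 = 0.2288 cm³.
Thickness = V/A = 0.2288 / 282 = 8.11 × 10⁻⁴ cm = 8.11 μm.

8.11 μm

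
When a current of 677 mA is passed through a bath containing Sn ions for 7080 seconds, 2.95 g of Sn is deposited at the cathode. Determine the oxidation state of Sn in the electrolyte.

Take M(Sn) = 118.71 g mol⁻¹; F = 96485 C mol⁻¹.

+2

Q = I·t = 0.6770 A × 7080.0 s = 4793 C, so n(e⁻) = 4793/96485 = 0.04968 mol.
n(Sn) deposited = 2.95 / 118.71 = 0.02485 mol.
Electrons per atom = n(e⁻)/n(Sn) = 0.04968 / 0.02485 = 2.00 ≈ 2, so the ion is Sn²⁺.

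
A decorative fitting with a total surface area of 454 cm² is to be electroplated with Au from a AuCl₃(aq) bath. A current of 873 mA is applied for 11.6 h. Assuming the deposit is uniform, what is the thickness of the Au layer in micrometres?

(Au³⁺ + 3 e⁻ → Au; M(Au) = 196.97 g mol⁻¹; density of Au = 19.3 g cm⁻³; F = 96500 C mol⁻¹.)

28.3 μm

Q = I·t = 0.8730 × 41760 = 36460 C; n(e⁻) = 0.3778 mol.
n(Au) = n(e⁻)/3 = 0.1259 mol, so m = 0.1259 × 196.97 = 24.80 g.
Volume = m/ρ = 24.80 / 19.3 = 1.285 cm³.
Thickness = V/A = 1.285 / 454 = 0.00283 cm = 28.3 μm.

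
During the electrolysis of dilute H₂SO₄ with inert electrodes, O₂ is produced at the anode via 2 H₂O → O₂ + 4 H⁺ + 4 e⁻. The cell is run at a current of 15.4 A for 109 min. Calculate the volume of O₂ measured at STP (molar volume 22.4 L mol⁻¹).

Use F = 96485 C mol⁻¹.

5.85 L

Q = I·t = 15.40 A × 6540.0 s = 100700 C.
n(e⁻) = Q/F = 100700 / 96485 = 1.044 mol.
4 electrons are transferred per O₂ molecule, so n(O₂) = 1.044 / 4 = 0.2610 mol.
V = n × V_m = 0.2610 × 22.4 = 5.85 L.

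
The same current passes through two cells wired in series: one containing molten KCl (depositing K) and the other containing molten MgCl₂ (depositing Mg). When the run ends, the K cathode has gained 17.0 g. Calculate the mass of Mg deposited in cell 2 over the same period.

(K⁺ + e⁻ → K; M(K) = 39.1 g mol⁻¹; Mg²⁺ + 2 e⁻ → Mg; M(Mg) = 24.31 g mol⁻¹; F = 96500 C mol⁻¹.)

5.28 g

n(K) = 17.0 / 39.1 = 0.4348 mol.
Since K⁺ + e⁻ → K, n(e⁻) passed = 1 × 0.4348 = 0.4348 mol.
Cells in series carry the same charge, so the same 0.4348 mol of electrons passes through cell 2.
Mg²⁺ + 2 e⁻ → Mg, so n(Mg) = 0.4348 / 2 = 0.2174 mol.
m(Mg) = 0.2174 × 24.31 = 5.28 g.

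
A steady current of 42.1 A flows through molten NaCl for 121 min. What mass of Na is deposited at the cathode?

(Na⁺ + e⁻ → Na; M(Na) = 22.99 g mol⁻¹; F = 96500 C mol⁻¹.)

72.8 g

Q = I·t = 42.10 A × 7260.0 s = 305600 C.
n(e⁻) = Q/F = 305600 / 96500 = 3.167 mol.
Na⁺ + e⁻ → Na, so n(Na) = n(e⁻)/1 = 3.167 mol.
m = n·M = 3.167 × 22.99 = 72.8 g.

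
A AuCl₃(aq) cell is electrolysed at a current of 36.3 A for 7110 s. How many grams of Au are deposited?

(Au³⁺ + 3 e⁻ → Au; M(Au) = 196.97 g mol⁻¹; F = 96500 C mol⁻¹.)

176 g

Q = I·t = 36.30 A × 7110.0 s = 258100 C.
n(e⁻) = Q/F = 258100 / 96500 = 2.675 mol.
Au³⁺ + 3 e⁻ → Au, so n(Au) = n(e⁻)/3 = 0.8915 mol.
m = n·M = 0.8915 × 196.97 = 176 g.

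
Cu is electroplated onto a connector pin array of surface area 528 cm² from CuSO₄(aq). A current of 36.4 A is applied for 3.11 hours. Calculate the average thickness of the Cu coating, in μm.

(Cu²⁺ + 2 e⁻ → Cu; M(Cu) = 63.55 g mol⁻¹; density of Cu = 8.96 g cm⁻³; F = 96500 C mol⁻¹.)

Q = I·t = 36.40 × 11196 = 407500 C; n(e⁻) = 4.223 mol.
n(Cu) = n(e⁻)/2 = 2.112 mol, so m = 2.112 × 63.55 = 134.2 g.
Volume = m/ρ = 134.2 / 8.96 = 14.98 cm³.
Thickness = V/A = 14.98 / 528 = 0.0284 cm = 284 μm.

284 μm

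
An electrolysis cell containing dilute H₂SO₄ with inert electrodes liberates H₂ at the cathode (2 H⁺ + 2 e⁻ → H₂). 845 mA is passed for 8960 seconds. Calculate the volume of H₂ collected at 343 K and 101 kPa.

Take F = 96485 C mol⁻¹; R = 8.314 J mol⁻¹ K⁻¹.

Q = I·t = 0.8450 A × 8960.0 s = 7571 C.
n(e⁻) = Q/F = 7571 / 96485 = 0.07847 mol.
2 electrons are transferred per H₂ molecule, so n(H₂) = 0.07847 / 2 = 0.03924 mol.
V = nRT/P = (0.03924 × 8.314 × 343) / (101 × 10³ Pa) = 0.00111 m³ = 1.11 L.

1.11 L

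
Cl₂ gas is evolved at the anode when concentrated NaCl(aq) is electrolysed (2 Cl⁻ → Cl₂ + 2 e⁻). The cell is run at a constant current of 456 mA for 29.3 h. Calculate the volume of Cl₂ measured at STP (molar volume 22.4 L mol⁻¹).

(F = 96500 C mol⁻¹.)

5.58 L

Q = I·t = 0.4560 A × 105480 s = 48100 C.
n(e⁻) = Q/F = 48100 / 96500 = 0.4984 mol.
2 electrons are transferred per Cl₂ molecule, so n(Cl₂) = 0.4984 / 2 = 0.2492 mol.
V = n × V_m = 0.2492 × 22.4 = 5.58 L.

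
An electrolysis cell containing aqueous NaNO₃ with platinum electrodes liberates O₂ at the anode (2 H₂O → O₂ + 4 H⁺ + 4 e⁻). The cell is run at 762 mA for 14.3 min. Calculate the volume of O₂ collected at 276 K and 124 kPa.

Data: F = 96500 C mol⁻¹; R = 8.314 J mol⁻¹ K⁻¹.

0.0313 L

Q = I·t = 0.7620 A × 858.00 s = 653.8 C.
n(e⁻) = Q/F = 653.8 / 96500 = 0.006775 mol.
4 electrons are transferred per O₂ molecule, so n(O₂) = 0.006775 / 4 = 0.001694 mol.
V = nRT/P = (0.001694 × 8.314 × 276) / (124 × 10³ Pa) = 3.13 × 10⁻⁵ m³ = 0.0313 L.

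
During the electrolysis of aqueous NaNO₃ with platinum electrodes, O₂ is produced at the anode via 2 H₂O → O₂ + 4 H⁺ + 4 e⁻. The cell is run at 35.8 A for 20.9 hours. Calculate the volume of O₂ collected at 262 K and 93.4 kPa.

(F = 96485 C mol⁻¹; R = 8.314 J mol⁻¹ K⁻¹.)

Q = I·t = 35.80 A × 75240 s = 2694000 C.
n(e⁻) = Q/F = 2694000 / 96485 = 27.92 mol.
4 electrons are transferred per O₂ molecule, so n(O₂) = 27.92 / 4 = 6.979 mol.
V = nRT/P = (6.979 × 8.314 × 262) / (93.4 × 10³ Pa) = 0.163 m³ = 163 L.

163 L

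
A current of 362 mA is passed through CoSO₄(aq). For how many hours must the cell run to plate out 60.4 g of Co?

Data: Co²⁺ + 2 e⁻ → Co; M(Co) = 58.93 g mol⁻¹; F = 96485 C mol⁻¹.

152 h

n(Co) = m/M = 60.4 / 58.93 = 1.025 mol.
Each Co atom requires 2 electrons, so n(e⁻) = 2 × 1.025 = 2.050 mol.
Q = n(e⁻)·F = 2.050 × 96485 = 197800 C.
t = Q/I = 197800 / 0.3620 A = 546400 s = 152 h.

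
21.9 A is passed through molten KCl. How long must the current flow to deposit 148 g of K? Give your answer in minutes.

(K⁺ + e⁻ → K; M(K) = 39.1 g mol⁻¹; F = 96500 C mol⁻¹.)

n(K) = m/M = 148 / 39.1 = 3.785 mol.
Each K atom requires 1 electron, so n(e⁻) = 1 × 3.785 = 3.785 mol.
Q = n(e⁻)·F = 3.785 × 96500 = 365300 C.
t = Q/I = 365300 / 21.90 A = 16680 s = 278 min.

278 min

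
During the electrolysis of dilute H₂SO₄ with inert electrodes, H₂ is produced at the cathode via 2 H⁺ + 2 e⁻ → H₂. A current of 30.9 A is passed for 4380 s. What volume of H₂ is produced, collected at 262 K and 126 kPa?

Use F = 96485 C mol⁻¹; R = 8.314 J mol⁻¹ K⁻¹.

12.1 L

Q = I·t = 30.90 A × 4380.0 s = 135300 C.
n(e⁻) = Q/F = 135300 / 96485 = 1.403 mol.
2 electrons are transferred per H₂ molecule, so n(H₂) = 1.403 / 2 = 0.7014 mol.
V = nRT/P = (0.7014 × 8.314 × 262) / (126 × 10³ Pa) = 0.0121 m³ = 12.1 L.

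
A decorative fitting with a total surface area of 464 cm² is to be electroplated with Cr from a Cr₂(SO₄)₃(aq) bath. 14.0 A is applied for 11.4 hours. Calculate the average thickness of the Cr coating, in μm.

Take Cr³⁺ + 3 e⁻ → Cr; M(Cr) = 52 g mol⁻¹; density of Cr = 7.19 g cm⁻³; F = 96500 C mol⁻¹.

Q = I·t = 14.00 × 41040 = 574600 C; n(e⁻) = 5.954 mol.
n(Cr) = n(e⁻)/3 = 1.985 mol, so m = 1.985 × 52 = 103.2 g.
Volume = m/ρ = 103.2 / 7.19 = 14.35 cm³.
Thickness = V/A = 14.35 / 464 = 0.0309 cm = 309 μm.

309 μm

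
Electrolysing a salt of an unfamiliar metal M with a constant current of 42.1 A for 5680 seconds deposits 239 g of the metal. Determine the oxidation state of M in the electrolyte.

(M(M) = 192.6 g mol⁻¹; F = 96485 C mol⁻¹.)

Q = I·t = 42.10 A × 5680.0 s = 239100 C, so n(e⁻) = 239100/96485 = 2.478 mol.
n(M) deposited = 239 / 192.6 = 1.241 mol.
Electrons per atom = n(e⁻)/n(M) = 2.478 / 1.241 = 2.00 ≈ 2, so the ion is M²⁺.

+2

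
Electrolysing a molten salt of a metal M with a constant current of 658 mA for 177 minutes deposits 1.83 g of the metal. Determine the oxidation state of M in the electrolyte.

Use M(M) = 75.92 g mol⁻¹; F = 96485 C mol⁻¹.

Q = I·t = 0.6580 A × 10620 s = 6988 C, so n(e⁻) = 6988/96485 = 0.07243 mol.
n(M) deposited = 1.83 / 75.92 = 0.02410 mol.
Electrons per atom = n(e⁻)/n(M) = 0.07243 / 0.02410 = 3.00 ≈ 3, so the ion is M³⁺.

+3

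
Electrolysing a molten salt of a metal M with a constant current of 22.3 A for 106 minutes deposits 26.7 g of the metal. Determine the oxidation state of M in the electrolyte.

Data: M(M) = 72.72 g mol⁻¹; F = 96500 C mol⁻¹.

+4

Q = I·t = 22.30 A × 6360.0 s = 141800 C, so n(e⁻) = 141800/96500 = 1.470 mol.
n(M) deposited = 26.7 / 72.72 = 0.3672 mol.
Electrons per atom = n(e⁻)/n(M) = 1.470 / 0.3672 = 4.00 ≈ 4, so the ion is M⁴⁺.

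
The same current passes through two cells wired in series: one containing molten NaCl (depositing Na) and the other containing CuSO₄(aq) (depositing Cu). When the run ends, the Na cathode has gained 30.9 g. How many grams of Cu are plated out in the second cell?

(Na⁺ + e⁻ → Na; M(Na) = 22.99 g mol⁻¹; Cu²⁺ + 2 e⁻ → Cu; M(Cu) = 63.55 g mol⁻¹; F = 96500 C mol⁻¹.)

n(Na) = 30.9 / 22.99 = 1.344 mol.
Since Na⁺ + e⁻ → Na, n(e⁻) passed = 1 × 1.344 = 1.344 mol.
Cells in series carry the same charge, so the same 1.344 mol of electrons passes through cell 2.
Cu²⁺ + 2 e⁻ → Cu, so n(Cu) = 1.344 / 2 = 0.6720 mol.
m(Cu) = 0.6720 × 63.55 = 42.7 g.

42.7 g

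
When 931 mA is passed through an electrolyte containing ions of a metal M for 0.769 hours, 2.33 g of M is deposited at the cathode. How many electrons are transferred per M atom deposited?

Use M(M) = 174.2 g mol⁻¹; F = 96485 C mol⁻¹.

Q = I·t = 0.9310 A × 2768.4 s = 2577 C, so n(e⁻) = 2577/96485 = 0.02671 mol.
n(M) deposited = 2.33 / 174.2 = 0.01338 mol.
Electrons per atom = n(e⁻)/n(M) = 0.02671 / 0.01338 = 2.00 ≈ 2, so the ion is M²⁺.

2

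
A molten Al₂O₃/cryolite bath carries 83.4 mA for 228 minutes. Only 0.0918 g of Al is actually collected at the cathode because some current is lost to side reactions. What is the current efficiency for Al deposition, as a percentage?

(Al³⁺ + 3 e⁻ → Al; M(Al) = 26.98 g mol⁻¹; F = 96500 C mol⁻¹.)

Q = I·t = 0.08340 × 13680 = 1141 C; n(e⁻) = 1141/96500 = 0.01182 mol.
Theoretical n(Al) = n(e⁻)/3 = 0.003941 mol, i.e. m_theo = 0.003941 × 26.98 = 0.1063 g.
Efficiency = m_actual / m_theo = 0.0918 / 0.1063 = 86.3 %.

86.3 %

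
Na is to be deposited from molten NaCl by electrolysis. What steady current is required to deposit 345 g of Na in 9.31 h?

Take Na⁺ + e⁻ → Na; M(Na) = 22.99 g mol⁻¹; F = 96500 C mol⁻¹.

43.2 A

n(Na) = 345 / 22.99 = 15.01 mol.
n(e⁻) = 1 × 15.01 = 15.01 mol.
Q = n(e⁻)·F = 15.01 × 96500 = 1448000 C.
I = Q/t = 1448000 / 33516 s = 43.2 A.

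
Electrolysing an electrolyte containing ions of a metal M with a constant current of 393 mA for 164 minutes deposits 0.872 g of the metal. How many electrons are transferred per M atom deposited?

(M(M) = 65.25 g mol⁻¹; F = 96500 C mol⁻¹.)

Q = I·t = 0.3930 A × 9840.0 s = 3867 C, so n(e⁻) = 3867/96500 = 0.04007 mol.
n(M) deposited = 0.872 / 65.25 = 0.01336 mol.
Electrons per atom = n(e⁻)/n(M) = 0.04007 / 0.01336 = 3.00 ≈ 3, so the ion is M³⁺.

3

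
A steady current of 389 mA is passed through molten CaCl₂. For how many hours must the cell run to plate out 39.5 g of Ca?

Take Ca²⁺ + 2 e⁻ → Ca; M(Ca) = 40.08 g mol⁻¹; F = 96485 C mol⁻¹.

136 h

n(Ca) = m/M = 39.5 / 40.08 = 0.9855 mol.
Each Ca atom requires 2 electrons, so n(e⁻) = 2 × 0.9855 = 1.971 mol.
Q = n(e⁻)·F = 1.971 × 96485 = 190200 C.
t = Q/I = 190200 / 0.3890 A = 488900 s = 136 h.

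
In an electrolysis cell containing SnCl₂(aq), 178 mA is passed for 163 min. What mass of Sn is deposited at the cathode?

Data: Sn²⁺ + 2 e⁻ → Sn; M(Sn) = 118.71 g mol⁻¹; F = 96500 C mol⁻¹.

Q = I·t = 0.1780 A × 9780.0 s = 1741 C.
n(e⁻) = Q/F = 1741 / 96500 = 0.01804 mol.
Sn²⁺ + 2 e⁻ → Sn, so n(Sn) = n(e⁻)/2 = 0.009020 mol.
m = n·M = 0.009020 × 118.71 = 1.07 g.

1.07 g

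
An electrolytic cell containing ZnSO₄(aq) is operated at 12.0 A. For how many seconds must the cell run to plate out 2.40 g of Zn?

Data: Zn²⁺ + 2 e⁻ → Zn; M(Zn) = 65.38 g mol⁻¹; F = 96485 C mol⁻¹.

590 s

n(Zn) = m/M = 2.40 / 65.38 = 0.03671 mol.
Each Zn atom requires 2 electrons, so n(e⁻) = 2 × 0.03671 = 0.07342 mol.
Q = n(e⁻)·F = 0.07342 × 96485 = 7084 C.
t = Q/I = 7084 / 12.00 A = 590.3 s.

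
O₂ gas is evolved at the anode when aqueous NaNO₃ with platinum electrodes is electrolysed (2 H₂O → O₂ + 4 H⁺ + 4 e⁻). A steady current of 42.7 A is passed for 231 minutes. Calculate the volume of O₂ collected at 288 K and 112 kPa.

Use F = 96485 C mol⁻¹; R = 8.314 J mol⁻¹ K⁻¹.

Q = I·t = 42.70 A × 13860 s = 591800 C.
n(e⁻) = Q/F = 591800 / 96485 = 6.134 mol.
4 electrons are transferred per O₂ molecule, so n(O₂) = 6.134 / 4 = 1.533 mol.
V = nRT/P = (1.533 × 8.314 × 288) / (112 × 10³ Pa) = 0.0328 m³ = 32.8 L.

32.8 L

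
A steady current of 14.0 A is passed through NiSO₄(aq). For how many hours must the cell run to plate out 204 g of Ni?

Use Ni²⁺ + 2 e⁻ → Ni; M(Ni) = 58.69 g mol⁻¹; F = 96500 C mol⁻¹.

n(Ni) = m/M = 204 / 58.69 = 3.476 mol.
Each Ni atom requires 2 electrons, so n(e⁻) = 2 × 3.476 = 6.952 mol.
Q = n(e⁻)·F = 6.952 × 96500 = 670800 C.
t = Q/I = 670800 / 14.00 A = 47920 s = 13.3 h.

13.3 h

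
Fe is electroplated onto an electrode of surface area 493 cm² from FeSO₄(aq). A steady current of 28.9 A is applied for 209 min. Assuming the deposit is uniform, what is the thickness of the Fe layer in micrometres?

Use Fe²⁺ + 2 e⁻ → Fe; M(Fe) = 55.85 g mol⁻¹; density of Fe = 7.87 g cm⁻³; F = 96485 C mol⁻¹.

270 μm

Q = I·t = 28.90 × 12540 = 362400 C; n(e⁻) = 3.756 mol.
n(Fe) = n(e⁻)/2 = 1.878 mol, so m = 1.878 × 55.85 = 104.9 g.
Volume = m/ρ = 104.9 / 7.87 = 13.33 cm³.
Thickness = V/A = 13.33 / 493 = 0.0270 cm = 270 μm.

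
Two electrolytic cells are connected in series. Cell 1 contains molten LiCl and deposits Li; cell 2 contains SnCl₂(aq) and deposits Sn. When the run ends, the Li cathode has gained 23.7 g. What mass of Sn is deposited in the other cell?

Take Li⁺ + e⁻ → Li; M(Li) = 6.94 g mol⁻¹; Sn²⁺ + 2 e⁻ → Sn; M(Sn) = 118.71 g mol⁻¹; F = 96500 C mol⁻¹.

n(Li) = 23.7 / 6.94 = 3.415 mol.
Since Li⁺ + e⁻ → Li, n(e⁻) passed = 1 × 3.415 = 3.415 mol.
Cells in series carry the same charge, so the same 3.415 mol of electrons passes through cell 2.
Sn²⁺ + 2 e⁻ → Sn, so n(Sn) = 3.415 / 2 = 1.707 mol.
m(Sn) = 1.707 × 118.71 = 203 g.

203 g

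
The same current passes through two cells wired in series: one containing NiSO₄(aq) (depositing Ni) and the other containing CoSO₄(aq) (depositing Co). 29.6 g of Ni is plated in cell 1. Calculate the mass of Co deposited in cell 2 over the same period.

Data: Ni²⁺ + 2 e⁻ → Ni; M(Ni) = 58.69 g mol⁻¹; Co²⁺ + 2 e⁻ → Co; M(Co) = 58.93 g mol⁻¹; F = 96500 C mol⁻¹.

29.7 g

n(Ni) = 29.6 / 58.69 = 0.5043 mol.
Since Ni²⁺ + 2 e⁻ → Ni, n(e⁻) passed = 2 × 0.5043 = 1.009 mol.
Cells in series carry the same charge, so the same 1.009 mol of electrons passes through cell 2.
Co²⁺ + 2 e⁻ → Co, so n(Co) = 1.009 / 2 = 0.5043 mol.
m(Co) = 0.5043 × 58.93 = 29.7 g.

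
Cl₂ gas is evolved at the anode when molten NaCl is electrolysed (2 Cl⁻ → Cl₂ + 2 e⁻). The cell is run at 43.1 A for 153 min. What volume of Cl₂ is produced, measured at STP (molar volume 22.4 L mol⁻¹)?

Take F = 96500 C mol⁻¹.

Q = I·t = 43.10 A × 9180.0 s = 395700 C.
n(e⁻) = Q/F = 395700 / 96500 = 4.100 mol.
2 electrons are transferred per Cl₂ molecule, so n(Cl₂) = 4.100 / 2 = 2.050 mol.
V = n × V_m = 2.050 × 22.4 = 45.9 L.

45.9 L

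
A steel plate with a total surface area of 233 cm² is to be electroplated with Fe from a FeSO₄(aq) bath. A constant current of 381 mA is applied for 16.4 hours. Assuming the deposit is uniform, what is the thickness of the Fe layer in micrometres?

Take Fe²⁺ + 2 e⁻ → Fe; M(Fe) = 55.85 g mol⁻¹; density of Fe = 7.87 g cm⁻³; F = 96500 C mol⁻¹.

Q = I·t = 0.3810 × 59040 = 22490 C; n(e⁻) = 0.2331 mol.
n(Fe) = n(e⁻)/2 = 0.1166 mol, so m = 0.1166 × 55.85 = 6.509 g.
Volume = m/ρ = 6.509 / 7.87 = 0.8271 cm³.
Thickness = V/A = 0.8271 / 233 = 0.00355 cm = 35.5 μm.

35.5 μm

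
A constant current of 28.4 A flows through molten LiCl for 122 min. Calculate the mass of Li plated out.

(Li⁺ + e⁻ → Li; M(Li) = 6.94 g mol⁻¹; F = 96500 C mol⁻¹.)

Q = I·t = 28.40 A × 7320.0 s = 207900 C.
n(e⁻) = Q/F = 207900 / 96500 = 2.154 mol.
Li⁺ + e⁻ → Li, so n(Li) = n(e⁻)/1 = 2.154 mol.
m = n·M = 2.154 × 6.94 = 15.0 g.

15.0 g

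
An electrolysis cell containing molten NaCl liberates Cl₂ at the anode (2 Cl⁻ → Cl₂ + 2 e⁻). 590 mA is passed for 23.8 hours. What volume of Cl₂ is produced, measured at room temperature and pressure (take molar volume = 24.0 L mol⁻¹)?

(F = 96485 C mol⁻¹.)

Q = I·t = 0.5900 A × 85680 s = 50550 C.
n(e⁻) = Q/F = 50550 / 96485 = 0.5239 mol.
2 electrons are transferred per Cl₂ molecule, so n(Cl₂) = 0.5239 / 2 = 0.2620 mol.
V = n × V_m = 0.2620 × 24.0 = 6.29 L.

6.29 L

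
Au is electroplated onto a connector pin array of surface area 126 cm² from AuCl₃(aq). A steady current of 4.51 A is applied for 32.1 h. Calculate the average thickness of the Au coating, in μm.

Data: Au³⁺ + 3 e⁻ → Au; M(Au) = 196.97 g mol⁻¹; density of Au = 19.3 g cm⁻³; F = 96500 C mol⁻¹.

1460 μm

Q = I·t = 4.510 × 115560 = 521200 C; n(e⁻) = 5.401 mol.
n(Au) = n(e⁻)/3 = 1.800 mol, so m = 1.800 × 196.97 = 354.6 g.
Volume = m/ρ = 354.6 / 19.3 = 18.37 cm³.
Thickness = V/A = 18.37 / 126 = 0.146 cm = 1460 μm.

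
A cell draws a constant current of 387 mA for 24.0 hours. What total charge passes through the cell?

33400 C

Q = I·t = 0.3870 A × 86400 s = 33400 C.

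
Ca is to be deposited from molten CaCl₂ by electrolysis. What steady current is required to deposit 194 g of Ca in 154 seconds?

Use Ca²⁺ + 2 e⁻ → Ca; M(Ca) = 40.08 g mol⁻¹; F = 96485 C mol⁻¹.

n(Ca) = 194 / 40.08 = 4.840 mol.
n(e⁻) = 2 × 4.840 = 9.681 mol.
Q = n(e⁻)·F = 9.681 × 96485 = 934000 C.
I = Q/t = 934000 / 154.00 s = 6070 A.

6070 A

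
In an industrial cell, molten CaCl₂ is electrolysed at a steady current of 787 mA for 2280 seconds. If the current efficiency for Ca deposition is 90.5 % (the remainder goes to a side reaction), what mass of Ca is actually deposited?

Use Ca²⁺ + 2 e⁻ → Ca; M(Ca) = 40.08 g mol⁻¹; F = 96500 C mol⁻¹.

0.337 g

Q = I·t = 0.7870 × 2280.0 = 1794 C.
n(e⁻) = 1794/96500 = 0.01859 mol; theoretically n(Ca) = 0.01859/2 = 0.009297 mol, m_theo = 0.3726 g.
At 90.5 % efficiency, m_actual = 0.905 × 0.3726 = 0.337 g.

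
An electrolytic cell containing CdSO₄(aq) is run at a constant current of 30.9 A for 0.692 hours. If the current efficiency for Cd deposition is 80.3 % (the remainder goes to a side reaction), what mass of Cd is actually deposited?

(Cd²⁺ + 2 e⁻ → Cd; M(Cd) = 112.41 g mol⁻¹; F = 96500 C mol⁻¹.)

36.0 g

Q = I·t = 30.90 × 2491.2 = 76980 C.
n(e⁻) = 76980/96500 = 0.7977 mol; theoretically n(Cd) = 0.7977/2 = 0.3989 mol, m_theo = 44.83 g.
At 80.3 % efficiency, m_actual = 0.803 × 44.83 = 36.0 g.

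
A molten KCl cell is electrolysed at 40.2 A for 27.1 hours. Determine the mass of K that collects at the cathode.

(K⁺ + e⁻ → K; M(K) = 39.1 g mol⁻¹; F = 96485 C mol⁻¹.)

1590 g

Q = I·t = 40.20 A × 97560 s = 3922000 C.
n(e⁻) = Q/F = 3922000 / 96485 = 40.65 mol.
K⁺ + e⁻ → K, so n(K) = n(e⁻)/1 = 40.65 mol.
m = n·M = 40.65 × 39.1 = 1590 g.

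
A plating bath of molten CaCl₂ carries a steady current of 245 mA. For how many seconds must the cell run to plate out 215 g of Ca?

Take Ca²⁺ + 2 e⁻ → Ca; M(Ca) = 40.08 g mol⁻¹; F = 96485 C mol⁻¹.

n(Ca) = m/M = 215 / 40.08 = 5.364 mol.
Each Ca atom requires 2 electrons, so n(e⁻) = 2 × 5.364 = 10.73 mol.
Q = n(e⁻)·F = 10.73 × 96485 = 1035000 C.
t = Q/I = 1035000 / 0.2450 A = 4225000 s.

4.23 × 10⁶ s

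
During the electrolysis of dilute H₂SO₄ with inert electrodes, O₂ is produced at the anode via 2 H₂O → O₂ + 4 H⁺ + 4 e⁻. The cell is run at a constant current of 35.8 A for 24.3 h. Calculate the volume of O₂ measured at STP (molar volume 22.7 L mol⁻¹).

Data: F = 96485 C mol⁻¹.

184 L

Q = I·t = 35.80 A × 87480 s = 3132000 C.
n(e⁻) = Q/F = 3132000 / 96485 = 32.46 mol.
4 electrons are transferred per O₂ molecule, so n(O₂) = 32.46 / 4 = 8.115 mol.
V = n × V_m = 8.115 × 22.7 = 184 L.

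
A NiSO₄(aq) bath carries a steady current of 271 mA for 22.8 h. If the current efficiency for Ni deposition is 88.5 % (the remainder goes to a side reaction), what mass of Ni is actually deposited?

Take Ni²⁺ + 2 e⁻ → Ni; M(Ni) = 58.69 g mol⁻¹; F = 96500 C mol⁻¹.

Q = I·t = 0.2710 × 82080 = 22240 C.
n(e⁻) = 22240/96500 = 0.2305 mol; theoretically n(Ni) = 0.2305/2 = 0.1153 mol, m_theo = 6.764 g.
At 88.5 % efficiency, m_actual = 0.885 × 6.764 = 5.99 g.

5.99 g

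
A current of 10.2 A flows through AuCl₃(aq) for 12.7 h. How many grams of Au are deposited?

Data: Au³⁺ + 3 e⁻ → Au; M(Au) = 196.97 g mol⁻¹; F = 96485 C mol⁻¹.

317 g

Q = I·t = 10.20 A × 45720 s = 466300 C.
n(e⁻) = Q/F = 466300 / 96485 = 4.833 mol.
Au³⁺ + 3 e⁻ → Au, so n(Au) = n(e⁻)/3 = 1.611 mol.
m = n·M = 1.611 × 196.97 = 317 g.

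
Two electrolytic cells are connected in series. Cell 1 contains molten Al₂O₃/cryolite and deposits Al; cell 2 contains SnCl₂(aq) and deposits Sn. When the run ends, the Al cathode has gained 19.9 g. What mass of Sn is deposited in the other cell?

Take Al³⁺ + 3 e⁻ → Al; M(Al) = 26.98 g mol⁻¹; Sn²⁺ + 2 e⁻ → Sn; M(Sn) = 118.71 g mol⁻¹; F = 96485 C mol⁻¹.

n(Al) = 19.9 / 26.98 = 0.7376 mol.
Since Al³⁺ + 3 e⁻ → Al, n(e⁻) passed = 3 × 0.7376 = 2.213 mol.
Cells in series carry the same charge, so the same 2.213 mol of electrons passes through cell 2.
Sn²⁺ + 2 e⁻ → Sn, so n(Sn) = 2.213 / 2 = 1.106 mol.
m(Sn) = 1.106 × 118.71 = 131 g.

131 g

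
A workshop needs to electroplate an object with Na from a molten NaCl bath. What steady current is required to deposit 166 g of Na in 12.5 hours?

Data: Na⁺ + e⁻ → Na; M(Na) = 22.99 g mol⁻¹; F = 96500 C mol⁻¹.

15.5 A

n(Na) = 166 / 22.99 = 7.221 mol.
n(e⁻) = 1 × 7.221 = 7.221 mol.
Q = n(e⁻)·F = 7.221 × 96500 = 696800 C.
I = Q/t = 696800 / 45000 s = 15.5 A.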